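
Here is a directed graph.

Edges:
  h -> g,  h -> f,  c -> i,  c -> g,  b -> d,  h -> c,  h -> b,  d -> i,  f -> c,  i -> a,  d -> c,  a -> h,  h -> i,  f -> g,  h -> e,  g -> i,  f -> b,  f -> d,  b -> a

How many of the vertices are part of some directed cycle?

8

A vertex is on a directed cycle iff it belongs to a strongly connected component of size ≥ 2 (or has a self-loop).
The vertices on cycles are {a, b, c, d, f, g, h, i} — 8 in total.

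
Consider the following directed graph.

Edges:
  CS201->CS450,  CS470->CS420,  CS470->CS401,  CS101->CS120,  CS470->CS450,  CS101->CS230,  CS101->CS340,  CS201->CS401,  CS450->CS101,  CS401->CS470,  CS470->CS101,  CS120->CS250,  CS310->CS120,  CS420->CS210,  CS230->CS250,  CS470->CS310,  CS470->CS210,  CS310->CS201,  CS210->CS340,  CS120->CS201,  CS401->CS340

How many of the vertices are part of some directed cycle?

A vertex is on a directed cycle iff it belongs to a strongly connected component of size ≥ 2 (or has a self-loop).
The vertices on cycles are {CS101, CS120, CS201, CS310, CS401, CS450, CS470} — 7 in total.

7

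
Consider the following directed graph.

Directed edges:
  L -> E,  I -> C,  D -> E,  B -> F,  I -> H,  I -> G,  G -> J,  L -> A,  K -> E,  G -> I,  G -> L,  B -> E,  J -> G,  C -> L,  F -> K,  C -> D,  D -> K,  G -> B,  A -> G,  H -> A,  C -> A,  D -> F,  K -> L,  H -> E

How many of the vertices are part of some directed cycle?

11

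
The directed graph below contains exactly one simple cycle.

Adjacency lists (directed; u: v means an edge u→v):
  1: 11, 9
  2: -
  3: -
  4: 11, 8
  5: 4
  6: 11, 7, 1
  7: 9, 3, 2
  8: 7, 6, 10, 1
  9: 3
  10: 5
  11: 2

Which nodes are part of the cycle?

4, 5, 8, 10

DFS with gray/black marking from 4:
4 gray
  11 gray
    2 gray
    2 black
  11 black
  8 gray
    7 gray
      9 gray
        3 gray
        3 black
      9 black
      7→3: 3 black — skip
      7→2: 2 black — skip
    7 black
    6 gray
      6→11: 11 black — skip
      6→7: 7 black — skip
      1 gray
        1→11: 11 black — skip
        1→9: 9 black — skip
      1 black
    6 black
    10 gray
      5 gray
        5→4: 4 is gray → back edge
Back edge closes the cycle 4 → 8 → 10 → 5 → 4; its vertices are {4, 5, 8, 10}.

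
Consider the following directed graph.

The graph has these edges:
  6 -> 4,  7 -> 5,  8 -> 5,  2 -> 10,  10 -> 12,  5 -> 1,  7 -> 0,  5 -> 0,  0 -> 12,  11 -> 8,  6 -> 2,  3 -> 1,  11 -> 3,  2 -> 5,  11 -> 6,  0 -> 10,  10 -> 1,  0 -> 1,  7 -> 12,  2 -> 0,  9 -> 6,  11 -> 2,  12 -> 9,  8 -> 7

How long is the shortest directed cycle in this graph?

5

For each vertex v, BFS finds the shortest path from v back to v.
The shortest such closed walk is 6 → 2 → 10 → 12 → 9 → 6, length 5.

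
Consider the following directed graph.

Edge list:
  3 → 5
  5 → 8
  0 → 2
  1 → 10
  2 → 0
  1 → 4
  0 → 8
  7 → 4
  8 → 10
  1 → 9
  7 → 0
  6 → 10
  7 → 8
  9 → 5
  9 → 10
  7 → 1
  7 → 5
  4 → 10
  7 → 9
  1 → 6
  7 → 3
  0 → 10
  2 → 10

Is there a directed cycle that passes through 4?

4 lies on a cycle iff there is a path from 4 back to itself.
Exploring from 4, it never reaches itself; equivalently, its strongly connected component is a singleton.

No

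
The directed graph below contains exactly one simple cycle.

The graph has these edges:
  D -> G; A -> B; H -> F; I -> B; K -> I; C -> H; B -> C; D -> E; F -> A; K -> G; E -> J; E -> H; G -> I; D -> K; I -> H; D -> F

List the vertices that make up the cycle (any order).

A, B, C, F, H

DFS with gray/black marking from F:
F gray
  A gray
    B gray
      C gray
        H gray
          H→F: F is gray → back edge
Back edge closes the cycle F → A → B → C → H → F; its vertices are {A, B, C, F, H}.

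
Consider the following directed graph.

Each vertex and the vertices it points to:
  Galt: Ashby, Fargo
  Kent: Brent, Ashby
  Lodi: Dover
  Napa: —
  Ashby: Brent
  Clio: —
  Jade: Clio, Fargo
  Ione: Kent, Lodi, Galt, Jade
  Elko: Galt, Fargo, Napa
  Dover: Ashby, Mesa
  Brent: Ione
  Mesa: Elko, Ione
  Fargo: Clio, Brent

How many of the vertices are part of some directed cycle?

A vertex is on a directed cycle iff it belongs to a strongly connected component of size ≥ 2 (or has a self-loop).
The vertices on cycles are {Elko, Galt, Ione, Jade, Kent, Lodi, Mesa, Ashby, Brent, Dover, Fargo} — 11 in total.

11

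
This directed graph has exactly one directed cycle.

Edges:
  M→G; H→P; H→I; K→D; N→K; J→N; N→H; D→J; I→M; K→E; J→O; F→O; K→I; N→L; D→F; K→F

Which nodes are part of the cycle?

D, J, K, N

DFS with gray/black marking from N:
N gray
  K gray
    F gray
      O gray
      O black
    F black
    I gray
      M gray
        G gray
        G black
      M black
    I black
    E gray
    E black
    D gray
      J gray
        J→O: O black — skip
        J→N: N is gray → back edge
Back edge closes the cycle N → K → D → J → N; its vertices are {D, J, K, N}.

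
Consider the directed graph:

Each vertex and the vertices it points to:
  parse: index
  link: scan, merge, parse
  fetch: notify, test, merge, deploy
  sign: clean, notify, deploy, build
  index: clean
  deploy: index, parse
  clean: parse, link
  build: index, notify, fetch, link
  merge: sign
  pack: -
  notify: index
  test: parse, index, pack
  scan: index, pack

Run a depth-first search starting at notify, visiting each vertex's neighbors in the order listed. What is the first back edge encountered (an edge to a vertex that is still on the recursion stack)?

parse→index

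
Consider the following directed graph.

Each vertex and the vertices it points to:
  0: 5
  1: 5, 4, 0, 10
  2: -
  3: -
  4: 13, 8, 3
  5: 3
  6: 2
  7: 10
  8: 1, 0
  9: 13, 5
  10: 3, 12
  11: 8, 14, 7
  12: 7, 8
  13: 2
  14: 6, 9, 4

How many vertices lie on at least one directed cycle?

A vertex is on a directed cycle iff it belongs to a strongly connected component of size ≥ 2 (or has a self-loop).
The vertices on cycles are {1, 4, 7, 8, 10, 12} — 6 in total.

6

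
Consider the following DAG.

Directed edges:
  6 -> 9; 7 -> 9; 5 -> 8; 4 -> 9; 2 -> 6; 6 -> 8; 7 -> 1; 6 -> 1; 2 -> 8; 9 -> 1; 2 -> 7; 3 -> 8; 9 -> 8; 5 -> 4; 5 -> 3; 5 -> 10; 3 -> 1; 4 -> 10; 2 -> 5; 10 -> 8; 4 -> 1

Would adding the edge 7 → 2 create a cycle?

Adding 7→2 creates a cycle iff 2 can already reach 7.
Path from 2: 2 → 7.
So 2 → … → 7 → 2 is a cycle.

Yes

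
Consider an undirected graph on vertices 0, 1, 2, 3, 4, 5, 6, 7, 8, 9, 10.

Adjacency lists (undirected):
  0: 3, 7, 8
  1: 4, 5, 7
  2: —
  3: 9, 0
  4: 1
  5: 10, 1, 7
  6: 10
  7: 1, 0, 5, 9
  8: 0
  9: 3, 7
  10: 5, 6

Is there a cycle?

Yes

DFS, tracking each vertex's parent; an edge to a visited non-parent vertex closes a cycle.
Start from 10:
visit 10 (parent –)
  visit 5 (parent 10)
    5–10: parent, skip
    visit 1 (parent 5)
      visit 4 (parent 1)
        4–1: parent, skip
      1–5: parent, skip
      visit 7 (parent 1)
        7–1: parent, skip
        visit 0 (parent 7)
          visit 3 (parent 0)
            visit 9 (parent 3)
              9–3: parent, skip
              9–7: 7 visited and ≠ parent → cycle
Cycle: 7 – 0 – 3 – 9 – 7.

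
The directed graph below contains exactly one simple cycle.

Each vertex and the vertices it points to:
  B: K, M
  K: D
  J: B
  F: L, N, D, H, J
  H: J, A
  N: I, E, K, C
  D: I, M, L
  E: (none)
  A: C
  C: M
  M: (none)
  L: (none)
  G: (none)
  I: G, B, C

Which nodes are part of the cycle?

DFS with gray/black marking from D:
D gray
  I gray
    G gray
    G black
    B gray
      K gray
        K→D: D is gray → back edge
Back edge closes the cycle D → I → B → K → D; its vertices are {B, D, I, K}.

B, D, I, K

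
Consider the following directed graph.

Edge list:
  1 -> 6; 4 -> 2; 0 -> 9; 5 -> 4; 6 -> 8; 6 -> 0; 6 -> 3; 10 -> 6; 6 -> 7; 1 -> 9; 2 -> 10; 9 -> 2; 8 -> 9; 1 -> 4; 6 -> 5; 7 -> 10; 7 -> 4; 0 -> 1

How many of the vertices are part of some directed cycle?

A vertex is on a directed cycle iff it belongs to a strongly connected component of size ≥ 2 (or has a self-loop).
The vertices on cycles are {0, 1, 2, 4, 5, 6, 7, 8, 9, 10} — 10 in total.

10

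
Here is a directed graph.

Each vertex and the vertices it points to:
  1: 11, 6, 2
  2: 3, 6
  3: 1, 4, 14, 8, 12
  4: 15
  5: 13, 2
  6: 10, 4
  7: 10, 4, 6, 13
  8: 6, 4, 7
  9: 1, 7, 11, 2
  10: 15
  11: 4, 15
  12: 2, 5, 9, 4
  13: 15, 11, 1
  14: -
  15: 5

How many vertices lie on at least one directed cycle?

14

A vertex is on a directed cycle iff it belongs to a strongly connected component of size ≥ 2 (or has a self-loop).
The vertices on cycles are {1, 2, 3, 4, 5, 6, 7, 8, 9, 10, 11, 12, 13, 15} — 14 in total.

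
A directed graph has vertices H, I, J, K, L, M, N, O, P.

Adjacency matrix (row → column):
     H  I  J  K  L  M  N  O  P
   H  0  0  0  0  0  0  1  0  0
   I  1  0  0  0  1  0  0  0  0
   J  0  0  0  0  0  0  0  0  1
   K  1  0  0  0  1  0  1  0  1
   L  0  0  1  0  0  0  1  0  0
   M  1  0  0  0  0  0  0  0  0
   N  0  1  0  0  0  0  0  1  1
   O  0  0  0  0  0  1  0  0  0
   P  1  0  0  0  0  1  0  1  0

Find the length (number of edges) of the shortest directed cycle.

For each vertex v, BFS finds the shortest path from v back to v.
The shortest such closed walk is L → N → I → L, length 3.

3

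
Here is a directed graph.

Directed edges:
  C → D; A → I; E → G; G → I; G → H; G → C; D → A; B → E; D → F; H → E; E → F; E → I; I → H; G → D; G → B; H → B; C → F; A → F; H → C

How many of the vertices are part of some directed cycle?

A vertex is on a directed cycle iff it belongs to a strongly connected component of size ≥ 2 (or has a self-loop).
The vertices on cycles are {A, B, C, D, E, G, H, I} — 8 in total.

8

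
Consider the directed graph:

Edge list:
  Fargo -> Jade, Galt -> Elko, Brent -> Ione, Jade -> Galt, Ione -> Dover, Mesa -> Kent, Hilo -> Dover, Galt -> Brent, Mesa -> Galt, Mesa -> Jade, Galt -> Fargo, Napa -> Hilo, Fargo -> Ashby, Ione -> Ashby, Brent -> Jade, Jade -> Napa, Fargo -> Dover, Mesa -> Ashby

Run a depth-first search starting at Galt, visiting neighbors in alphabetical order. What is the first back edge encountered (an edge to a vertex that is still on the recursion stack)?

Jade->Galt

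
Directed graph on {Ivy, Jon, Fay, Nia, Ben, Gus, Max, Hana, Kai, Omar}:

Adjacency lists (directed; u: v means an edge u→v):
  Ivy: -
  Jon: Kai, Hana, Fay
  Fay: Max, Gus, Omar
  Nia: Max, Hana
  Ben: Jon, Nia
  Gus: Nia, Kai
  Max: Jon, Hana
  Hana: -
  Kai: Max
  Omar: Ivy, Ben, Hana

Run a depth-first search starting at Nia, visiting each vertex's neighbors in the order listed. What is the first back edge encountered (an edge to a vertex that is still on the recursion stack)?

DFS from Nia (visiting each vertex's neighbors in the order listed); mark gray on enter, black on exit:
Nia gray
  Max gray
    Jon gray
      Kai gray
        Kai→Max: Max is gray → back edge
First back edge: Kai → Max.

Kai→Max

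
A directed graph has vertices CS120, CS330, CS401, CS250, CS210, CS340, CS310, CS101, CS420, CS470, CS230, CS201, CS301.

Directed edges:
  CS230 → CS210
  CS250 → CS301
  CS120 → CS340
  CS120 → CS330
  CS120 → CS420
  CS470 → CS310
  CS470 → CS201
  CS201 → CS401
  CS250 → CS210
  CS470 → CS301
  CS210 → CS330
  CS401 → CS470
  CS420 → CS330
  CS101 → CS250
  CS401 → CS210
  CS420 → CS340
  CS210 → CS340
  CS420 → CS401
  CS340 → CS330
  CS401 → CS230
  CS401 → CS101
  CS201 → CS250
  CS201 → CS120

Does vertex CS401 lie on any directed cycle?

CS401 is on a cycle iff CS401 can reach itself via ≥1 edge.
CS401 → CS470 → CS201 → CS401 — yes.

Yes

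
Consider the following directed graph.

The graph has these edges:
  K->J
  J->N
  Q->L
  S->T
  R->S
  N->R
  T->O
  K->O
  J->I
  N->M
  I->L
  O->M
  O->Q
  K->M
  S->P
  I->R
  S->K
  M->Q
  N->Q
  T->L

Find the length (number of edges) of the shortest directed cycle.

5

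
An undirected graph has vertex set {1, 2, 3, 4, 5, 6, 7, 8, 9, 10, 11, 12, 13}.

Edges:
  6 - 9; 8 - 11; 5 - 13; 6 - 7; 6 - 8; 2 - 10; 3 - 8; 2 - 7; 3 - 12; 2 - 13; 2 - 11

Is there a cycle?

DFS, tracking each vertex's parent; an edge to a visited non-parent vertex closes a cycle.
Start from 8:
visit 8 (parent –)
  visit 3 (parent 8)
    visit 12 (parent 3)
      12–3: parent, skip
    3–8: parent, skip
  visit 6 (parent 8)
    6–8: parent, skip
    visit 9 (parent 6)
      9–6: parent, skip
    visit 7 (parent 6)
      visit 2 (parent 7)
        visit 11 (parent 2)
          11–8: 8 visited and ≠ parent → cycle
Cycle: 8 – 6 – 7 – 2 – 11 – 8.

Yes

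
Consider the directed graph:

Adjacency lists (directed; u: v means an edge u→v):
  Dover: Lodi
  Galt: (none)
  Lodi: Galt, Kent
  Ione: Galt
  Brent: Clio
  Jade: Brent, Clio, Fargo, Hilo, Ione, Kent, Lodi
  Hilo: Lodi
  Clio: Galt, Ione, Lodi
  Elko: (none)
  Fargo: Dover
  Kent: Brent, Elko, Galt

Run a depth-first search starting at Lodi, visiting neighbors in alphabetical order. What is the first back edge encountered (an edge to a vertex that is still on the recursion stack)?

Clio->Lodi

DFS from Lodi (visiting neighbors in alphabetical order); mark gray on enter, black on exit:
Lodi gray
  Galt gray
  Galt black
  Kent gray
    Brent gray
      Clio gray
        Clio→Galt: Galt black — skip
        Ione gray
          Ione→Galt: Galt black — skip
        Ione black
        Clio→Lodi: Lodi is gray → back edge
First back edge: Clio → Lodi.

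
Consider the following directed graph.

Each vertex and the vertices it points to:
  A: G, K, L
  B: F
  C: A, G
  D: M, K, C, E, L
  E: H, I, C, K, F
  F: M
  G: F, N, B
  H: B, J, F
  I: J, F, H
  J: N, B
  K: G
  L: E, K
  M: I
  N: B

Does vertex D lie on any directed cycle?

D lies on a cycle iff there is a path from D back to itself.
Exploring from D, it never reaches itself; equivalently, its strongly connected component is a singleton.

No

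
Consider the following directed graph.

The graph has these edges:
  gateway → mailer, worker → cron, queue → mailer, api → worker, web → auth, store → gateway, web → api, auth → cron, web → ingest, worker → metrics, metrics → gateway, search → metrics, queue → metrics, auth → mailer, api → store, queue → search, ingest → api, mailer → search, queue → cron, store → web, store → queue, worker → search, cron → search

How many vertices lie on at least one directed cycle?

8

A vertex is on a directed cycle iff it belongs to a strongly connected component of size ≥ 2 (or has a self-loop).
The vertices on cycles are {api, web, store, ingest, mailer, search, gateway, metrics} — 8 in total.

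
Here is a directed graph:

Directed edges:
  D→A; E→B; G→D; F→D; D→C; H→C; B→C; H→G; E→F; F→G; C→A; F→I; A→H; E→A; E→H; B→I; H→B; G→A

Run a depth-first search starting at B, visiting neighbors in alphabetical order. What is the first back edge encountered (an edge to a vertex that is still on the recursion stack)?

DFS from B (visiting neighbors in alphabetical order); mark gray on enter, black on exit:
B gray
  C gray
    A gray
      H gray
        H→B: B is gray → back edge
First back edge: H → B.

H->B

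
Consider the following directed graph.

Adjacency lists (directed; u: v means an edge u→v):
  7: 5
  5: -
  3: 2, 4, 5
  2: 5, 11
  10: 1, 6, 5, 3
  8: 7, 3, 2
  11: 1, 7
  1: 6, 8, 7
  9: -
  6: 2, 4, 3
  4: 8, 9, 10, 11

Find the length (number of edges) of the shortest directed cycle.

3

For each vertex v, BFS finds the shortest path from v back to v.
The shortest such closed walk is 4 → 8 → 3 → 4, length 3.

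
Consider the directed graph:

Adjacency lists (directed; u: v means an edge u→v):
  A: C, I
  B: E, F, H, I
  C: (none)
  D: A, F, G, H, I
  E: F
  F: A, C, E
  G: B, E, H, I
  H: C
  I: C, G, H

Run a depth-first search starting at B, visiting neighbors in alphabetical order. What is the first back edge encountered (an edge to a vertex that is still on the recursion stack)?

G->B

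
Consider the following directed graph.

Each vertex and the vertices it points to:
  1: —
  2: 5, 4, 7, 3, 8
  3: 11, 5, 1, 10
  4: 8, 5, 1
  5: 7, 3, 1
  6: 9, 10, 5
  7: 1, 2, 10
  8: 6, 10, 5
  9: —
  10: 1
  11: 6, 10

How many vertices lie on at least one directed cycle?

A vertex is on a directed cycle iff it belongs to a strongly connected component of size ≥ 2 (or has a self-loop).
The vertices on cycles are {2, 3, 4, 5, 6, 7, 8, 11} — 8 in total.

8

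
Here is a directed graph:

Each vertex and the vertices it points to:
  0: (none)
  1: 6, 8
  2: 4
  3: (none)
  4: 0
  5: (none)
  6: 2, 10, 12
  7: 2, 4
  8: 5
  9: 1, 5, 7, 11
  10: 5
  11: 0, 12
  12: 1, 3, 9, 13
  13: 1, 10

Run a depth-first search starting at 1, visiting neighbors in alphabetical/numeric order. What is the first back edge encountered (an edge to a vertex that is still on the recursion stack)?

12→1

DFS from 1 (visiting neighbors in alphabetical/numeric order); mark gray on enter, black on exit:
1 gray
  6 gray
    2 gray
      4 gray
        0 gray
        0 black
      4 black
    2 black
    10 gray
      5 gray
      5 black
    10 black
    12 gray
      12→1: 1 is gray → back edge
First back edge: 12 → 1.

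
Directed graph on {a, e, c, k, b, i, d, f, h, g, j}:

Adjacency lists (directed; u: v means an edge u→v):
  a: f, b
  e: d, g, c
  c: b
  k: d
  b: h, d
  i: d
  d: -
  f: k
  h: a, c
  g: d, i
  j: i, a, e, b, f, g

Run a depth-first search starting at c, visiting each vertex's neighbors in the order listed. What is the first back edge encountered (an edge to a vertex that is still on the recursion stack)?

a->b

DFS from c (visiting each vertex's neighbors in the order listed); mark gray on enter, black on exit:
c gray
  b gray
    h gray
      a gray
        f gray
          k gray
            d gray
            d black
          k black
        f black
        a→b: b is gray → back edge
First back edge: a → b.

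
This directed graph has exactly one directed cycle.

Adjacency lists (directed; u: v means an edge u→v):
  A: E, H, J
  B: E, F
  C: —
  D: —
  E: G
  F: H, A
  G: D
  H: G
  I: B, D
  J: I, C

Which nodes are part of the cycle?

DFS with gray/black marking from J:
J gray
  I gray
    B gray
      E gray
        G gray
          D gray
          D black
        G black
      E black
      F gray
        H gray
          H→G: G black — skip
        H black
        A gray
          A→E: E black — skip
          A→H: H black — skip
          A→J: J is gray → back edge
Back edge closes the cycle J → I → B → F → A → J; its vertices are {A, B, F, I, J}.

A, B, F, I, J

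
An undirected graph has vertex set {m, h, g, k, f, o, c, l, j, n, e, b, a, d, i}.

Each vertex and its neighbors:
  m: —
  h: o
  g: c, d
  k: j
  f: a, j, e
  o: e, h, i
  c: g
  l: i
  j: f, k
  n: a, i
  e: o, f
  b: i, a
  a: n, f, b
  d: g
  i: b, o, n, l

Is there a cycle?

Yes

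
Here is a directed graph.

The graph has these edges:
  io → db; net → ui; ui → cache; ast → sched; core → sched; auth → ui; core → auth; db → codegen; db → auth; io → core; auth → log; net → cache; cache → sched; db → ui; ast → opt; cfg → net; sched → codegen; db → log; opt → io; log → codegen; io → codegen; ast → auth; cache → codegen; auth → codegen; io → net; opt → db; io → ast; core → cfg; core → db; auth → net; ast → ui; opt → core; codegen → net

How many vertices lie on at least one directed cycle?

8

A vertex is on a directed cycle iff it belongs to a strongly connected component of size ≥ 2 (or has a self-loop).
The vertices on cycles are {io, ui, ast, net, opt, cache, sched, codegen} — 8 in total.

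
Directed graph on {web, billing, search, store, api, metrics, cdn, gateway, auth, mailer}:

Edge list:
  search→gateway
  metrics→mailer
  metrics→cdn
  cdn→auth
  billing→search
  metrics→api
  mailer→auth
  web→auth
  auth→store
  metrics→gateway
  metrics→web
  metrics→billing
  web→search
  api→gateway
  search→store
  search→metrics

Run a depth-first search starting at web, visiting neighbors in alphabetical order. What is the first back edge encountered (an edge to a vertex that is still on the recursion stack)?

billing→search

DFS from web (visiting neighbors in alphabetical order); mark gray on enter, black on exit:
web gray
  auth gray
    store gray
    store black
  auth black
  search gray
    gateway gray
    gateway black
    metrics gray
      api gray
        api→gateway: gateway black — skip
      api black
      billing gray
        billing→search: search is gray → back edge
First back edge: billing → search.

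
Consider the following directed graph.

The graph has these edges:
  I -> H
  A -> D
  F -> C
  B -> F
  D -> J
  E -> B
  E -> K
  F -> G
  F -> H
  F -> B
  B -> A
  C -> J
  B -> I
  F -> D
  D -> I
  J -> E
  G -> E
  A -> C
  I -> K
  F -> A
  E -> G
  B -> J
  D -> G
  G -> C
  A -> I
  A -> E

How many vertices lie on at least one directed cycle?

8

A vertex is on a directed cycle iff it belongs to a strongly connected component of size ≥ 2 (or has a self-loop).
The vertices on cycles are {A, B, C, D, E, F, G, J} — 8 in total.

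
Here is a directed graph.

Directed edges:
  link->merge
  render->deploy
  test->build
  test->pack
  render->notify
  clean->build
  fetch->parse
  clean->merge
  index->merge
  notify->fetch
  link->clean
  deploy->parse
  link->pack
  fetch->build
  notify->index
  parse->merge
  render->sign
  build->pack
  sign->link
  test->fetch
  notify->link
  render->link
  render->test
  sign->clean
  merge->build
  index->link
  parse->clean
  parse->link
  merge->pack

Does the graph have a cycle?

No

DFS with white/gray/black marking, starting from index:
index gray
  link gray
    merge gray
      pack gray
      pack black
      build gray
        build→pack: pack black — skip
      build black
    merge black
    link→pack: pack black — skip
    clean gray
      clean→merge: merge black — skip
      clean→build: build black — skip
    clean black
  link black
  index→merge: merge black — skip
index black
deploy gray
  parse gray
    parse→merge: merge black — skip
    parse→link: link black — skip
    parse→clean: clean black — skip
  parse black
deploy black
notify gray
  notify→link: link black — skip
  fetch gray
    fetch→parse: parse black — skip
    fetch→build: build black — skip
  fetch black
  notify→index: index black — skip
notify black
render gray
  render→notify: notify black — skip
  render→deploy: deploy black — skip
  render→link: link black — skip
  sign gray
    sign→link: link black — skip
    sign→clean: clean black — skip
  sign black
  test gray
    test→build: build black — skip
    test→fetch: fetch black — skip
    test→pack: pack black — skip
  test black
render black
Every edge goes to a white or black vertex — no back edge, so the graph is acyclic.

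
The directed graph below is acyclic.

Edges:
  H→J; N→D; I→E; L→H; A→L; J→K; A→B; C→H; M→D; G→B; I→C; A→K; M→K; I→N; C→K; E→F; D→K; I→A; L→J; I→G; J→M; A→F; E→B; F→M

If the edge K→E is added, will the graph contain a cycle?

Adding K→E creates a cycle iff E can already reach K.
Path from E: E → F → M → K.
So E → … → K → E is a cycle.

Yes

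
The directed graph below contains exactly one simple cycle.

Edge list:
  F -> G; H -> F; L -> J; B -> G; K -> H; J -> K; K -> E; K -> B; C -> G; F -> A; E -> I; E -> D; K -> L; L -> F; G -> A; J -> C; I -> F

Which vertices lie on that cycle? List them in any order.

J, K, L

DFS with gray/black marking from J:
J gray
  C gray
    G gray
      A gray
      A black
    G black
  C black
  K gray
    L gray
      L→J: J is gray → back edge
Back edge closes the cycle J → K → L → J; its vertices are {J, K, L}.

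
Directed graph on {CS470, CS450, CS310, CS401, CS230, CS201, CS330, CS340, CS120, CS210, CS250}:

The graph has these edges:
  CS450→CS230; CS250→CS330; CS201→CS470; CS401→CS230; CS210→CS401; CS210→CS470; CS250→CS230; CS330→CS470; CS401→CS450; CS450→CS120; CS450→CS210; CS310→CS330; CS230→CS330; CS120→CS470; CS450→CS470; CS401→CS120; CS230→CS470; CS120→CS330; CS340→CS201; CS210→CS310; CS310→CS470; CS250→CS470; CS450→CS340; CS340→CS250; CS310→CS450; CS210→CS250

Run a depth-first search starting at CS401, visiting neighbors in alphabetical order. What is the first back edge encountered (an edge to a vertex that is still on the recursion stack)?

DFS from CS401 (visiting neighbors in alphabetical order); mark gray on enter, black on exit:
CS401 gray
  CS120 gray
    CS330 gray
      CS470 gray
      CS470 black
    CS330 black
    CS120→CS470: CS470 black — skip
  CS120 black
  CS230 gray
    CS230→CS330: CS330 black — skip
    CS230→CS470: CS470 black — skip
  CS230 black
  CS450 gray
    CS450→CS120: CS120 black — skip
    CS210 gray
      CS250 gray
        CS250→CS230: CS230 black — skip
        CS250→CS330: CS330 black — skip
        CS250→CS470: CS470 black — skip
      CS250 black
      CS310 gray
        CS310→CS330: CS330 black — skip
        CS310→CS450: CS450 is gray → back edge
First back edge: CS310 → CS450.

CS310→CS450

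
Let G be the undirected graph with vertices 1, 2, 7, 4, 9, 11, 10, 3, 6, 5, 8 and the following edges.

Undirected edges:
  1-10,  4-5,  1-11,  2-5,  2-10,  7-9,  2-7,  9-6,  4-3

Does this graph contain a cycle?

No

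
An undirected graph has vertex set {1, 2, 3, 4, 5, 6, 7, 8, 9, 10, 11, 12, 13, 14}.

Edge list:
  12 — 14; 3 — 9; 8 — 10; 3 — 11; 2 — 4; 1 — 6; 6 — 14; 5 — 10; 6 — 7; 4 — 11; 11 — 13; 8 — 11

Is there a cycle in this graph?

DFS, tracking each vertex's parent; an edge to a visited non-parent vertex closes a cycle.
Start from 13:
visit 13 (parent –)
  visit 11 (parent 13)
    visit 3 (parent 11)
      3–11: parent, skip
      visit 9 (parent 3)
        9–3: parent, skip
    visit 4 (parent 11)
      visit 2 (parent 4)
        2–4: parent, skip
      4–11: parent, skip
    11–13: parent, skip
    visit 8 (parent 11)
      visit 10 (parent 8)
        visit 5 (parent 10)
          5–10: parent, skip
        10–8: parent, skip
      8–11: parent, skip
visit 1 (parent –)
  visit 6 (parent 1)
    visit 14 (parent 6)
      visit 12 (parent 14)
        12–14: parent, skip
      14–6: parent, skip
    visit 7 (parent 6)
      7–6: parent, skip
    6–1: parent, skip
No non-parent visited neighbor found — the graph is a forest.

No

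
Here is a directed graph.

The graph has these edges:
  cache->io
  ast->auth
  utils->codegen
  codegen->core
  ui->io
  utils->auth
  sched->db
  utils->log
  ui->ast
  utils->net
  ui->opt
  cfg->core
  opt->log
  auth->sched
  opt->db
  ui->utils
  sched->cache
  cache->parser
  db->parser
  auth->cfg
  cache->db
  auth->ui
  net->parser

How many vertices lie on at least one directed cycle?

4

A vertex is on a directed cycle iff it belongs to a strongly connected component of size ≥ 2 (or has a self-loop).
The vertices on cycles are {ui, ast, auth, utils} — 4 in total.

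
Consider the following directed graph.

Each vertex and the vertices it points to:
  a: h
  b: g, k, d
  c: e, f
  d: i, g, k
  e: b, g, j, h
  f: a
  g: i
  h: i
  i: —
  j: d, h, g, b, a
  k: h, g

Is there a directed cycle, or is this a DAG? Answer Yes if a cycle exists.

No

DFS with white/gray/black marking, starting from i:
i gray
i black
a gray
  h gray
    h→i: i black — skip
  h black
a black
b gray
  g gray
    g→i: i black — skip
  g black
  k gray
    k→h: h black — skip
    k→g: g black — skip
  k black
  d gray
    d→i: i black — skip
    d→g: g black — skip
    d→k: k black — skip
  d black
b black
c gray
  e gray
    e→b: b black — skip
    e→g: g black — skip
    j gray
      j→d: d black — skip
      j→h: h black — skip
      j→g: g black — skip
      j→b: b black — skip
      j→a: a black — skip
    j black
    e→h: h black — skip
  e black
  f gray
    f→a: a black — skip
  f black
c black
Every edge goes to a white or black vertex — no back edge, so the graph is acyclic.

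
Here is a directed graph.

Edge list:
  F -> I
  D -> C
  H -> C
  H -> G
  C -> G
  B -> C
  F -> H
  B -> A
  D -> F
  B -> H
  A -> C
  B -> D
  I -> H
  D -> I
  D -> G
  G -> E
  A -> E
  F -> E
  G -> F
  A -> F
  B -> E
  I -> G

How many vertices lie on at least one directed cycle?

5

A vertex is on a directed cycle iff it belongs to a strongly connected component of size ≥ 2 (or has a self-loop).
The vertices on cycles are {C, F, G, H, I} — 5 in total.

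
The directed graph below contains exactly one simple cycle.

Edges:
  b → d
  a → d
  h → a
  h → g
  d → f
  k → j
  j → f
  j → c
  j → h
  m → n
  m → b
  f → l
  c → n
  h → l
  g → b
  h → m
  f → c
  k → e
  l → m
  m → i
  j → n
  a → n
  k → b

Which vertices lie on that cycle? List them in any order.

DFS with gray/black marking from f:
f gray
  c gray
    n gray
    n black
  c black
  l gray
    m gray
      i gray
      i black
      m→n: n black — skip
      b gray
        d gray
          d→f: f is gray → back edge
Back edge closes the cycle f → l → m → b → d → f; its vertices are {b, d, f, l, m}.

b, d, f, l, m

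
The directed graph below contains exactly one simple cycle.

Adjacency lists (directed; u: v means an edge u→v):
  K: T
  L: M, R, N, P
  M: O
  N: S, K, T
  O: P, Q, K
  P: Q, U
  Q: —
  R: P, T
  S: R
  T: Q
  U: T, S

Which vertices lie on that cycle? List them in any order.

DFS with gray/black marking from S:
S gray
  R gray
    P gray
      Q gray
      Q black
      U gray
        T gray
          T→Q: Q black — skip
        T black
        U→S: S is gray → back edge
Back edge closes the cycle S → R → P → U → S; its vertices are {P, R, S, U}.

P, R, S, U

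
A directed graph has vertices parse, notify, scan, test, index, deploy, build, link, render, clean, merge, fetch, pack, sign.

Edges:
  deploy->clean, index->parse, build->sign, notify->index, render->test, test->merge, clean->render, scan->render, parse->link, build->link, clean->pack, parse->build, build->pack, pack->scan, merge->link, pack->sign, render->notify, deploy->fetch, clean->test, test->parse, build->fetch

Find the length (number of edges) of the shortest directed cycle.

For each vertex v, BFS finds the shortest path from v back to v.
The shortest such closed walk is render → test → parse → build → pack → scan → render, length 6.

6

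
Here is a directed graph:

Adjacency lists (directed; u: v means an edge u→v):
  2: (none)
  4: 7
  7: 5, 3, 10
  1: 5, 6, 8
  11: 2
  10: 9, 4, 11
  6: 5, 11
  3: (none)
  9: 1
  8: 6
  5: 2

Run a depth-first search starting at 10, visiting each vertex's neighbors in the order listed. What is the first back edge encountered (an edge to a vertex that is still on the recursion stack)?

DFS from 10 (visiting each vertex's neighbors in the order listed); mark gray on enter, black on exit:
10 gray
  9 gray
    1 gray
      5 gray
        2 gray
        2 black
      5 black
      6 gray
        6→5: 5 black — skip
        11 gray
          11→2: 2 black — skip
        11 black
      6 black
      8 gray
        8→6: 6 black — skip
      8 black
    1 black
  9 black
  4 gray
    7 gray
      7→5: 5 black — skip
      3 gray
      3 black
      7→10: 10 is gray → back edge
First back edge: 7 → 10.

7->10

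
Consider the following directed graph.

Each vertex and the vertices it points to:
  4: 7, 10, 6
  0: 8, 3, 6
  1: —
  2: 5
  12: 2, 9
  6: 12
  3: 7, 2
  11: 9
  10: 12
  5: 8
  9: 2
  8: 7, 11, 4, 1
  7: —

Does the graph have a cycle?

Yes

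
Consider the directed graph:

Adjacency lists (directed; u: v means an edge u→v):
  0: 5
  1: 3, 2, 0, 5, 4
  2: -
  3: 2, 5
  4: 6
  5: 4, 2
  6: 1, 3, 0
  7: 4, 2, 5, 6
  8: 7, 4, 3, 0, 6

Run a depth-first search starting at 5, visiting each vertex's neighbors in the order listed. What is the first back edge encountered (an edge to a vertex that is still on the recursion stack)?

3→5

DFS from 5 (visiting each vertex's neighbors in the order listed); mark gray on enter, black on exit:
5 gray
  4 gray
    6 gray
      1 gray
        3 gray
          2 gray
          2 black
          3→5: 5 is gray → back edge
First back edge: 3 → 5.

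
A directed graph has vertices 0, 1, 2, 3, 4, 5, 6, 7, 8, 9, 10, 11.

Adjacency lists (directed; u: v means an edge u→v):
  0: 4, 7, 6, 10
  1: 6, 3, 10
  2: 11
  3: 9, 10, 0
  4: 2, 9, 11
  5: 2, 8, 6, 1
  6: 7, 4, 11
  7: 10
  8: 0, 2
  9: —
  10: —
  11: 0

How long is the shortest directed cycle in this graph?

For each vertex v, BFS finds the shortest path from v back to v.
The shortest such closed walk is 6 → 11 → 0 → 6, length 3.

3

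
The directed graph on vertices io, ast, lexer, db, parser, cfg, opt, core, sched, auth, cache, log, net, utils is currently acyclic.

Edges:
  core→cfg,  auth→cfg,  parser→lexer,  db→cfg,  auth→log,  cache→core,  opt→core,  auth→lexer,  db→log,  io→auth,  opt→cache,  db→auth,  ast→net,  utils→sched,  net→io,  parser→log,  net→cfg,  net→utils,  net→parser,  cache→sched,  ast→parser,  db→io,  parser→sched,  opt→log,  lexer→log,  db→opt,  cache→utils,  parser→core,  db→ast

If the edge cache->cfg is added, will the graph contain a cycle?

No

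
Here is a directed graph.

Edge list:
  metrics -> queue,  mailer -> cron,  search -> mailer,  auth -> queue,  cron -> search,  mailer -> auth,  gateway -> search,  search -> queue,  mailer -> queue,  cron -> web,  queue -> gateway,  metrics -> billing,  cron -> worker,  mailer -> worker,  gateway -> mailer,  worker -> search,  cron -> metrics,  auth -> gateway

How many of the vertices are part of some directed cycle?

8

A vertex is on a directed cycle iff it belongs to a strongly connected component of size ≥ 2 (or has a self-loop).
The vertices on cycles are {auth, cron, queue, mailer, search, worker, gateway, metrics} — 8 in total.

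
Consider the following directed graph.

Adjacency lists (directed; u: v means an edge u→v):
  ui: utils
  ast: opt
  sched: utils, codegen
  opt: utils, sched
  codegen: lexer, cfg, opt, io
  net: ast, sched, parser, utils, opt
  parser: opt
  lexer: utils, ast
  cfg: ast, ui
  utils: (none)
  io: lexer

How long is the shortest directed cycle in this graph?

3

For each vertex v, BFS finds the shortest path from v back to v.
The shortest such closed walk is sched → codegen → opt → sched, length 3.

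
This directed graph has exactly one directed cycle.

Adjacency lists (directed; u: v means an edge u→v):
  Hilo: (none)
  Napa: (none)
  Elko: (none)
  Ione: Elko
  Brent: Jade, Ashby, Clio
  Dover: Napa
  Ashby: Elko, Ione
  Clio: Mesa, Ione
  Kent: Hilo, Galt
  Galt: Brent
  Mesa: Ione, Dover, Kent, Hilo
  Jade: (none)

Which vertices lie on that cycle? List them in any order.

Clio, Galt, Kent, Mesa, Brent

DFS with gray/black marking from Brent:
Brent gray
  Jade gray
  Jade black
  Ashby gray
    Elko gray
    Elko black
    Ione gray
      Ione→Elko: Elko black — skip
    Ione black
  Ashby black
  Clio gray
    Mesa gray
      Mesa→Ione: Ione black — skip
      Dover gray
        Napa gray
        Napa black
      Dover black
      Kent gray
        Hilo gray
        Hilo black
        Galt gray
          Galt→Brent: Brent is gray → back edge
Back edge closes the cycle Brent → Clio → Mesa → Kent → Galt → Brent; its vertices are {Clio, Galt, Kent, Mesa, Brent}.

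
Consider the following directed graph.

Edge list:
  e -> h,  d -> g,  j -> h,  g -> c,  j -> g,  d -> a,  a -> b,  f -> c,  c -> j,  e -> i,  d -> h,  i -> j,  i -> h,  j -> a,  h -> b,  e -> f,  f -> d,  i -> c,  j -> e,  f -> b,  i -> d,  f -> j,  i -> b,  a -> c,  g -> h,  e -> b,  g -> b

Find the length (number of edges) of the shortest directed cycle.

3

For each vertex v, BFS finds the shortest path from v back to v.
The shortest such closed walk is e → i → j → e, length 3.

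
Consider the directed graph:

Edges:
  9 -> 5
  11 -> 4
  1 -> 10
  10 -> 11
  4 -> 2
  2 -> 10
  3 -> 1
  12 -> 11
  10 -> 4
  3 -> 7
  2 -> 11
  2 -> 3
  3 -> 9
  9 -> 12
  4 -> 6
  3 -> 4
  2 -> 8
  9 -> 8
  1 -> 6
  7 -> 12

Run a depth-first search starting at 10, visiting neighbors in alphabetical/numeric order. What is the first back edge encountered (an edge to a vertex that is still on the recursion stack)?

DFS from 10 (visiting neighbors in alphabetical/numeric order); mark gray on enter, black on exit:
10 gray
  4 gray
    2 gray
      3 gray
        1 gray
          6 gray
          6 black
          1→10: 10 is gray → back edge
First back edge: 1 → 10.

1→10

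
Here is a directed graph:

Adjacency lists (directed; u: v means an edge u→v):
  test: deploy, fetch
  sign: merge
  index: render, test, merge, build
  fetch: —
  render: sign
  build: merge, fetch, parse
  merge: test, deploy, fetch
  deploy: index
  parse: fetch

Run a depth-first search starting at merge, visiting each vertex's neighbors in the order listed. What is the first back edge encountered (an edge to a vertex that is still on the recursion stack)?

DFS from merge (visiting each vertex's neighbors in the order listed); mark gray on enter, black on exit:
merge gray
  test gray
    deploy gray
      index gray
        render gray
          sign gray
            sign→merge: merge is gray → back edge
First back edge: sign → merge.

sign→merge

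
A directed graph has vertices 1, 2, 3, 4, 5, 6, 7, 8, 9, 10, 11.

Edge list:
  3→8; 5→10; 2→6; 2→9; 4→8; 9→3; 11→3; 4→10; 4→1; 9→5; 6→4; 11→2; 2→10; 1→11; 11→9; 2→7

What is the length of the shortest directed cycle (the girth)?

5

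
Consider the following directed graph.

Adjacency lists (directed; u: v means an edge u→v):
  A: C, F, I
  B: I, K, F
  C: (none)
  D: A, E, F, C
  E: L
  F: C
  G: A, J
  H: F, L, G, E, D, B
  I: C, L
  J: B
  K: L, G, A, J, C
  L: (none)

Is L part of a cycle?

L lies on a cycle iff there is a path from L back to itself.
Exploring from L, it never reaches itself; equivalently, its strongly connected component is a singleton.

No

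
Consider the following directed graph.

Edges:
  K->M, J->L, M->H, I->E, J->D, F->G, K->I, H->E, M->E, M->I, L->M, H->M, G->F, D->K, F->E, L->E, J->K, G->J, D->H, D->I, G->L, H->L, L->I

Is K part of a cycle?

K lies on a cycle iff there is a path from K back to itself.
Exploring from K, it never reaches itself; equivalently, its strongly connected component is a singleton.

No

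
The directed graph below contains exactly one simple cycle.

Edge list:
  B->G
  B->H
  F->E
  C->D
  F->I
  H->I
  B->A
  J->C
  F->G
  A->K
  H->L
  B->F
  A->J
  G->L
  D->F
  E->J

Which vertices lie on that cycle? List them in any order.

C, D, E, F, J

DFS with gray/black marking from F:
F gray
  G gray
    L gray
    L black
  G black
  E gray
    J gray
      C gray
        D gray
          D→F: F is gray → back edge
Back edge closes the cycle F → E → J → C → D → F; its vertices are {C, D, E, F, J}.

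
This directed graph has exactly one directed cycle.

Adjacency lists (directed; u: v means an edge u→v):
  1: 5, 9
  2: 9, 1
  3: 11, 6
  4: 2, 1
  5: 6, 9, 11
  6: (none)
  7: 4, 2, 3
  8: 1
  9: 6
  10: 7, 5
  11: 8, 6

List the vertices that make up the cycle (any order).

1, 5, 8, 11

DFS with gray/black marking from 11:
11 gray
  8 gray
    1 gray
      5 gray
        6 gray
        6 black
        9 gray
          9→6: 6 black — skip
        9 black
        5→11: 11 is gray → back edge
Back edge closes the cycle 11 → 8 → 1 → 5 → 11; its vertices are {1, 5, 8, 11}.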